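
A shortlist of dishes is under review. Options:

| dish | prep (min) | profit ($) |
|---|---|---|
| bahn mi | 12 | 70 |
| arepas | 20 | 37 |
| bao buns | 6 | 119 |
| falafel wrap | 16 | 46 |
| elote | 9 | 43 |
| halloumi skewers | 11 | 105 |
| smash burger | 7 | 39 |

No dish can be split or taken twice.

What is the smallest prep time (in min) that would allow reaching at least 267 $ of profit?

Need the lightest bundle worth ≥ 267.
bao buns + elote + halloumi skewers reaches 267 using 26 min.
Any bundle with less than 26 min falls short of 267.

26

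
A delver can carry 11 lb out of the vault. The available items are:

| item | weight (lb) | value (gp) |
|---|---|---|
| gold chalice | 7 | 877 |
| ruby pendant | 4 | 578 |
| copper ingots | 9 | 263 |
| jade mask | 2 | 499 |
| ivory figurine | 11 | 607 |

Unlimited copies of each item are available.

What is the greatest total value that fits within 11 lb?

Ranking by ratio (value/lb): jade mask 249.50, ruby pendant 144.50, gold chalice 125.29, ivory figurine 55.18.
Taking 5×jade mask: 10 lb used, 2495 in value.
The spare 1 lb is too small for any remaining item, and no exchange beats 2495.

2495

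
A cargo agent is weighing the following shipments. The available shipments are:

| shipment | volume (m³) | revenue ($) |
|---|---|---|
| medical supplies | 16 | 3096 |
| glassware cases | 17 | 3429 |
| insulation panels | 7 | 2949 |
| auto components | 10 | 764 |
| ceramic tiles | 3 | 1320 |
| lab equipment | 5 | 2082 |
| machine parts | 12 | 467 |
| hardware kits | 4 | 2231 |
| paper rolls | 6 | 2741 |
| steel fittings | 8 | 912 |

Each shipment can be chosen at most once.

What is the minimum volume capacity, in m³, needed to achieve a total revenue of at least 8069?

18

Look for the lowest-volume combination reaching 8069.
ceramic tiles + lab equipment + hardware kits + paper rolls: 8374 revenue at 18 m³.
Below 18 m³ the best achievable stays under 8069.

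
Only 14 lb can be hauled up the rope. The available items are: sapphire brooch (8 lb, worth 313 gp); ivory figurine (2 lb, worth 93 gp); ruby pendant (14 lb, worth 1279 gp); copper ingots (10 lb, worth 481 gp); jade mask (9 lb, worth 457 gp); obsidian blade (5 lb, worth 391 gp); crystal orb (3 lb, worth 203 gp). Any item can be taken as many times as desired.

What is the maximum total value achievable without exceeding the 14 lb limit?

1279

Density check — ruby pendant 91.36, obsidian blade 78.20, crystal orb 67.67, jade mask 50.78 are the best per lb.
The ratio ordering already packs tightly: ruby pendant, 14 lb, 1279.
Every other selection either busts 14 lb or fails to beat 1279.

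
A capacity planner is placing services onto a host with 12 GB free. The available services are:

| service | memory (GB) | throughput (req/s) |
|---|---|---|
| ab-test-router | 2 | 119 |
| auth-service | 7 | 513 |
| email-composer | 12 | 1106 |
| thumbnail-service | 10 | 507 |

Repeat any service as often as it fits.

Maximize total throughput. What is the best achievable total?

1106

Density check — email-composer 92.17, auth-service 73.29, ab-test-router 59.50, thumbnail-service 50.70 are the best per GB.
The ratio ordering already packs tightly: email-composer, 12 GB, 1106.
Nothing else within 12 GB beats 1106.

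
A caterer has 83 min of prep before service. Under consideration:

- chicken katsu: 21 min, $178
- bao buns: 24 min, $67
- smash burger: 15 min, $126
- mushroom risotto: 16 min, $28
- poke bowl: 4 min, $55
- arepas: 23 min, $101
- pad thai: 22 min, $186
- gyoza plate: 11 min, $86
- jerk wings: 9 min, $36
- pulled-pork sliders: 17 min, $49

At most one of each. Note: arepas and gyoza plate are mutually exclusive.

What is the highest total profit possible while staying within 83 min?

667

Ranking by ratio (profit/min): poke bowl 13.75, chicken katsu 8.48, pad thai 8.45.
Taking chicken katsu + smash burger + poke bowl + pad thai + gyoza plate + jerk wings: 82 min used, 667 in profit.
No other feasible combination exceeds 667.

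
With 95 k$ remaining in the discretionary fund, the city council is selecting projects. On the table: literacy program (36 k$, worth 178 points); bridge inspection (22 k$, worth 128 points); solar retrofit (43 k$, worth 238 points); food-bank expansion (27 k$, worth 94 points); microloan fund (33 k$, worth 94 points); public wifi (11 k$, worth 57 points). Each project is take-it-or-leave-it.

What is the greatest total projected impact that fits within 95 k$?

Ranking by ratio (projected impact/k$): bridge inspection 5.82, solar retrofit 5.53, public wifi 5.18.
Filling by ratio: bridge inspection + solar retrofit + public wifi for 423, with 19 k$ left unused.
Dropping bridge inspection frees 22 k$; slotting in literacy program (36 k$) lifts the total to 473 at 90 k$.

473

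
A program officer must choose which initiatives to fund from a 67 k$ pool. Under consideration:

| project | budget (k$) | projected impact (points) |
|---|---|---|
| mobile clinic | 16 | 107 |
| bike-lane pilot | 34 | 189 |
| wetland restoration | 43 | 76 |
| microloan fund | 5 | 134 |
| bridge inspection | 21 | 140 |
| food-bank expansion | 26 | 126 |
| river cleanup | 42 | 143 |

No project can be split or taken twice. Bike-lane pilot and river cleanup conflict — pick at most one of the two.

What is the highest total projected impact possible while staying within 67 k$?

Taking the top-ratio projects first gives mobile clinic + microloan fund + bridge inspection for 381 (42 k$).
Dropping mobile clinic frees 16 k$; slotting in bike-lane pilot (34 k$) lifts the total to 463 at 60 k$.
That's the maximum — no feasible swap from here does better than 463.

463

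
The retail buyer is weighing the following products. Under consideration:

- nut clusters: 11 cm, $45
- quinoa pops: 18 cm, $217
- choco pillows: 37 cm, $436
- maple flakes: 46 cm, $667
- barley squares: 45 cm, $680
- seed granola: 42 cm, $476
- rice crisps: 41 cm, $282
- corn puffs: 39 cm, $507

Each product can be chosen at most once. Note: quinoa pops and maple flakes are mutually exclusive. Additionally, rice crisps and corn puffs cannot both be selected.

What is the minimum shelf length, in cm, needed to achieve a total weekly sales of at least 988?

82

Need the lightest bundle worth ≥ 988.
choco pillows + barley squares: 1116 weekly sales at 82 cm.
No combination under 82 cm hits 988.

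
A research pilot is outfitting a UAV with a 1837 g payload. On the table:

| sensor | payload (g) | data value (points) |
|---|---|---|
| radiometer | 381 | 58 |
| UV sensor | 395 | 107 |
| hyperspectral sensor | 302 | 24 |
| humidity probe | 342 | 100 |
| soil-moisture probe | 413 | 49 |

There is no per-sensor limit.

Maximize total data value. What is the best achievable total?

Ranking by ratio (data value/g): humidity probe 0.29, UV sensor 0.27, radiometer 0.15, soil-moisture probe 0.12.
Filling by ratio: 5×humidity probe for 500, with 127 g left unused.
Dropping 2×humidity probe frees 684 g; slotting in 2×UV sensor (790 g) lifts the total to 514 at 1816 g.
Nothing else within 1837 g beats 514.

514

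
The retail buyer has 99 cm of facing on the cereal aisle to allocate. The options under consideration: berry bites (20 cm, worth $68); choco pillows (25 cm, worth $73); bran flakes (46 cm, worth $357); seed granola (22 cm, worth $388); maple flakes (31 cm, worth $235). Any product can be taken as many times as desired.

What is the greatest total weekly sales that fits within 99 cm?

1552

Best packing: 4×seed granola — 88 cm, 1552 total.
Every other selection either busts 99 cm or fails to beat 1552.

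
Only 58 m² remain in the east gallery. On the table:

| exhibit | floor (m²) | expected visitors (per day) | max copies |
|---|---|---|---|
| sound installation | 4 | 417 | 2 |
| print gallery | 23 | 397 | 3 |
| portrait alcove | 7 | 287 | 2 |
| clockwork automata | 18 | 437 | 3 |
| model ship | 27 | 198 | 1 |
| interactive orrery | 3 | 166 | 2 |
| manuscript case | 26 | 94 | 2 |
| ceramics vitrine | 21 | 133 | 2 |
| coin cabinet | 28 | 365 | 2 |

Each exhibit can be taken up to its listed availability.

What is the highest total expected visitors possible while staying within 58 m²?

2327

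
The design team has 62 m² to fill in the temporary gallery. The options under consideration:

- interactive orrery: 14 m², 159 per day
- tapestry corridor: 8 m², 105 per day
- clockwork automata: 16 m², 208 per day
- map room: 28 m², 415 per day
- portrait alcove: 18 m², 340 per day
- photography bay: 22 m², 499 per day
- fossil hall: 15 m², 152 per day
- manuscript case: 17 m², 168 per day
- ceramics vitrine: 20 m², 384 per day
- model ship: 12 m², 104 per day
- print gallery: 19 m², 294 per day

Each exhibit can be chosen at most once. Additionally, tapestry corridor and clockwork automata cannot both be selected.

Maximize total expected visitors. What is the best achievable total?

Portrait alcove + photography bay + ceramics vitrine uses 60 of the 62 m² and totals 1223.
Next best is photography bay + ceramics vitrine + print gallery at 1177 (61 m²) — short by 46.

1223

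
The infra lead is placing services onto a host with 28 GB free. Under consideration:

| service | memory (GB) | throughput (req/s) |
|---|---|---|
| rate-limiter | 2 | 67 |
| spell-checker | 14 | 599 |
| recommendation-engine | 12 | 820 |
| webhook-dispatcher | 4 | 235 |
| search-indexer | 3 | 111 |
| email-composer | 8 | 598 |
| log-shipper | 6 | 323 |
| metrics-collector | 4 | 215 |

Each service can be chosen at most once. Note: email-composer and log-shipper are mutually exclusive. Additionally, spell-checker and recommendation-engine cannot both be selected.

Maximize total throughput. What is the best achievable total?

1868

Best packing: recommendation-engine + webhook-dispatcher + email-composer + metrics-collector — 28 GB, 1868 total.
Runner-up recommendation-engine + webhook-dispatcher + search-indexer + email-composer tops out at 1764.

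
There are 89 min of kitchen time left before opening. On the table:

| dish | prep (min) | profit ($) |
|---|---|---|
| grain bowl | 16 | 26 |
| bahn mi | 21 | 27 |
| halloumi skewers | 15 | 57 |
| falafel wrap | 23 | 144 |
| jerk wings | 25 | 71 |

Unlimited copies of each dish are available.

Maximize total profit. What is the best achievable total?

489

Ranking by ratio (profit/min): falafel wrap 6.26, halloumi skewers 3.80, jerk wings 2.84, grain bowl 1.62.
The ratio ordering already packs tightly: halloumi skewers + 3×falafel wrap, 84 min, 489.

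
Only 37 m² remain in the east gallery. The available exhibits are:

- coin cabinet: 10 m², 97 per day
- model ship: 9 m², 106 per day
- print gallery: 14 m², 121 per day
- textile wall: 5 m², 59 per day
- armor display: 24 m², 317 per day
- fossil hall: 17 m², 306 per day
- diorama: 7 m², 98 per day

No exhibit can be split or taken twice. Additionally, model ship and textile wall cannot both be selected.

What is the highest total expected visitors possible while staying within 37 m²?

510

The ratio heuristic lands on textile wall + fossil hall + diorama (463) but leaves 8 m² idle.
Replace textile wall with model ship: the trade gains 47 net, giving 510 at 33 m².
An exhaustive check of the 128 subsets confirms 510.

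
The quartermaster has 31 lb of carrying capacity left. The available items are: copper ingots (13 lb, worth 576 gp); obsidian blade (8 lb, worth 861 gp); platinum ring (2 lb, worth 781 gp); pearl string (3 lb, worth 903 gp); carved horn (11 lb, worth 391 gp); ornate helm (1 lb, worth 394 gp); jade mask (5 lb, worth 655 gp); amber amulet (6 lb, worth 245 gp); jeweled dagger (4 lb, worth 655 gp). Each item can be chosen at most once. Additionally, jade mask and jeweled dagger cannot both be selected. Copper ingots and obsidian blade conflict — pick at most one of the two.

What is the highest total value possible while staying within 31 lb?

3985

Taking obsidian blade + platinum ring + pearl string + carved horn + ornate helm + jade mask: 30 lb used, 3985 in value.
Nothing else feasible within 31 lb beats 3985.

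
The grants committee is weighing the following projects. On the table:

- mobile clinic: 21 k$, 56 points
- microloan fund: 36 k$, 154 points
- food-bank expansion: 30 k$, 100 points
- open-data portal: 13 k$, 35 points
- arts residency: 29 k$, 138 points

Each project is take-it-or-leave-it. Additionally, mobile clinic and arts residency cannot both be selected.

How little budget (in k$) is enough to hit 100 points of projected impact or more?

Need the lightest bundle worth ≥ 100.
arts residency reaches 138 using 29 k$.
Below 29 k$ the best achievable stays under 100.

29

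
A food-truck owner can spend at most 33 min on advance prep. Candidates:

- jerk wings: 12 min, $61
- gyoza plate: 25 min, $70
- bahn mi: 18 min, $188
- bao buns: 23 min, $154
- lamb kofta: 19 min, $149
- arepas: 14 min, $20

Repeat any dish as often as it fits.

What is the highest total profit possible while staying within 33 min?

Taking jerk wings + bahn mi: 30 min used, 249 in profit.
Nothing else within 33 min beats 249.

249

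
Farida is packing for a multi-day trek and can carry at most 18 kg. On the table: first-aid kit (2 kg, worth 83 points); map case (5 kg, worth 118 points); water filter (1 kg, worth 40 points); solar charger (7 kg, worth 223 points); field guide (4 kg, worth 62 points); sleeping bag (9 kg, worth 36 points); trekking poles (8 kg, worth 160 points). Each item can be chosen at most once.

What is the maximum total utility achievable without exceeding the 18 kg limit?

506

Density check — first-aid kit 41.50, water filter 40.00, solar charger 31.86 are the best per kg.
Greedy by ratio would take first-aid kit + map case + water filter + solar charger: 15 kg used, total 464.
Replace map case with trekking poles: the trade gains 42 net, giving 506 at 18 kg.
Next best is first-aid kit + map case + solar charger + field guide at 486 (18 kg) — short by 20.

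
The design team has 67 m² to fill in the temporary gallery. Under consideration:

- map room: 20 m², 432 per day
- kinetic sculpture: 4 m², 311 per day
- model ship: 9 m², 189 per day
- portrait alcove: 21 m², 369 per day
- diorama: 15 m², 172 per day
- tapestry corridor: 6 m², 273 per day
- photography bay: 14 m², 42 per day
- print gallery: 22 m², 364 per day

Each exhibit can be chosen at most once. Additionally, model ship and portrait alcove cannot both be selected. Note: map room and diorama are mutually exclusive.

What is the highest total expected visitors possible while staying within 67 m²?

Map room + kinetic sculpture + model ship + tapestry corridor + print gallery uses 61 of the 67 m² and totals 1569.

1569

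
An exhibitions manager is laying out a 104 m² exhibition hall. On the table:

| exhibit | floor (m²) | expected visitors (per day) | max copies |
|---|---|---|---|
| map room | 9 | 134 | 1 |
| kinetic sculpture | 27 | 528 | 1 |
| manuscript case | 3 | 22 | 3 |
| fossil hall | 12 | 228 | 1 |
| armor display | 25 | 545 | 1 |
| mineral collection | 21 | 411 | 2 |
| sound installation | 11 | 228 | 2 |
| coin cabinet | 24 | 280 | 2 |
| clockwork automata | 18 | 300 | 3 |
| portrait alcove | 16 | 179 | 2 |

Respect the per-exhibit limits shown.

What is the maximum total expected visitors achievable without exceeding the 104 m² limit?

Ranking by ratio (expected visitors/m²): armor display 21.80, sound installation 20.73, mineral collection 19.57.
A density-first pass picks manuscript case + fossil hall + armor display + 2×mineral collection + 2×sound installation — 2073 at 104 m².
A better packing is map room + kinetic sculpture + armor display + mineral collection + 2×sound installation: 104 m², total 2074.
No other feasible combination exceeds 2074.

2074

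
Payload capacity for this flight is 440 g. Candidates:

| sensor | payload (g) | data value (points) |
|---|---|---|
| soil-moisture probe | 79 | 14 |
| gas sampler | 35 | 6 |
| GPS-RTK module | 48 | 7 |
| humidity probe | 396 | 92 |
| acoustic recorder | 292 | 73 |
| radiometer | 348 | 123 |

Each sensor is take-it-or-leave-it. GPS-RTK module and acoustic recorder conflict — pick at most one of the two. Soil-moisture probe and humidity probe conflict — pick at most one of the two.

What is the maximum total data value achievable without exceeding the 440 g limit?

Soil-moisture probe + radiometer uses 427 of the 440 g and totals 137.
Runner-up gas sampler + GPS-RTK module + radiometer tops out at 136.

137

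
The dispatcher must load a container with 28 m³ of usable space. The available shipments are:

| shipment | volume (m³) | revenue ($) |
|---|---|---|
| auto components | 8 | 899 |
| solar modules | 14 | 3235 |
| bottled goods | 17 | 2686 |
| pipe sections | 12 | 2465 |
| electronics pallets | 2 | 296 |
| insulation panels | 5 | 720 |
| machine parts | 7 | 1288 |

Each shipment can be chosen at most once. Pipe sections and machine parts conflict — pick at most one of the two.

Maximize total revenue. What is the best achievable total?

Ranking by ratio (revenue/m³): solar modules 231.07, pipe sections 205.42, machine parts 184.00, bottled goods 158.00.
Taking solar modules + pipe sections + electronics pallets: 28 m³ used, 5996 in revenue.
That's the maximum — no feasible swap from here does better than 5996.

5996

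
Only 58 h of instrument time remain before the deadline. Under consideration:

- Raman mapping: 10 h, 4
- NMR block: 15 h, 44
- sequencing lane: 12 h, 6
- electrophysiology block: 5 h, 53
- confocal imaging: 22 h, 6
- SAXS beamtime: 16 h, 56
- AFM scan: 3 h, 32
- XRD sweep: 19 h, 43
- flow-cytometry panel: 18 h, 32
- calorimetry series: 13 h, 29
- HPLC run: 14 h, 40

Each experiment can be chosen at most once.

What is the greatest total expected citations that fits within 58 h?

228

Greedy by ratio would take NMR block + electrophysiology block + SAXS beamtime + AFM scan + HPLC run: 53 h used, total 225.
Dropping HPLC run frees 14 h; slotting in XRD sweep (19 h) lifts the total to 228 at 58 h.
An exhaustive check of the 2048 subsets confirms 228.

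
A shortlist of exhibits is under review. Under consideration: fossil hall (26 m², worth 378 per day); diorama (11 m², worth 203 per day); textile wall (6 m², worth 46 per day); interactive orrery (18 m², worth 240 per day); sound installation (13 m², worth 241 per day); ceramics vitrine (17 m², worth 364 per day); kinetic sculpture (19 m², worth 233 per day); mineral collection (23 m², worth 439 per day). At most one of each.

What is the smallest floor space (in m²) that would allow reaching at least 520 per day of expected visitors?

28

Need the lightest bundle worth ≥ 520.
Taking diorama + ceramics vitrine gives 567 (≥ 520) for 28 m².
No combination under 28 m² hits 520.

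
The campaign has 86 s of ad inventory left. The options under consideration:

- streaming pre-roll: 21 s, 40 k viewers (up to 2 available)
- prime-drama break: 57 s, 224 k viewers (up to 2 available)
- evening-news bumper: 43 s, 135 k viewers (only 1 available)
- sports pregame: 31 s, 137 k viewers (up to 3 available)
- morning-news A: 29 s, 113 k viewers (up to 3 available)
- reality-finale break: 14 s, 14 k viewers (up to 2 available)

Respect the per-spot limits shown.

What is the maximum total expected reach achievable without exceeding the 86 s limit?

337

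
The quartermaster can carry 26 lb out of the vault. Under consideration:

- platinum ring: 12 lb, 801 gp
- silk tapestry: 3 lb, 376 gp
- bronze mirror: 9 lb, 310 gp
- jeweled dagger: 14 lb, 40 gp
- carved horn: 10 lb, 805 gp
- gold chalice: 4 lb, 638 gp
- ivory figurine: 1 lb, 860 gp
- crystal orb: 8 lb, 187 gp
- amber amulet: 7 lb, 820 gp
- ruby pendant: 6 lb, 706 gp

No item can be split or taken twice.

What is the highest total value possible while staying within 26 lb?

3499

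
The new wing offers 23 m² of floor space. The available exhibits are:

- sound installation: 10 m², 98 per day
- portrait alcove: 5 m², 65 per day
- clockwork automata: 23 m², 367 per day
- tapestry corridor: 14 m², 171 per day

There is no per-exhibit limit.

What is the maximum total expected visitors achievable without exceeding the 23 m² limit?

367

The ratio ordering already packs tightly: clockwork automata, 23 m², 367.
No other feasible combination exceeds 367.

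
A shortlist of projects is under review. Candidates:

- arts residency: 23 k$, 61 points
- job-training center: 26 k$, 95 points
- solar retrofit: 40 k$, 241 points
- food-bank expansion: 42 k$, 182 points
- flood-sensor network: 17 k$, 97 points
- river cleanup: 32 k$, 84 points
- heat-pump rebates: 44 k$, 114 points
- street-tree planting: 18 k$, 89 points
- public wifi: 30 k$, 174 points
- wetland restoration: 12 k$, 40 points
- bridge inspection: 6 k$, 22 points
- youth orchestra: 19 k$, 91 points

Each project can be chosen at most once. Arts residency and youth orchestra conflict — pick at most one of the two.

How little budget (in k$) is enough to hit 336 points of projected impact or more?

57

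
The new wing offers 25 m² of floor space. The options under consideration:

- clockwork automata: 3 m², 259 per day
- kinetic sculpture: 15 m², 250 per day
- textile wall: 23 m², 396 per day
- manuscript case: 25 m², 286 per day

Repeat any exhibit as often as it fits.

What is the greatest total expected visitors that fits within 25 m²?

2072

Best packing: 8×clockwork automata — 24 m², 2072 total.
The spare 1 m² is too small for any remaining exhibit, and no exchange beats 2072.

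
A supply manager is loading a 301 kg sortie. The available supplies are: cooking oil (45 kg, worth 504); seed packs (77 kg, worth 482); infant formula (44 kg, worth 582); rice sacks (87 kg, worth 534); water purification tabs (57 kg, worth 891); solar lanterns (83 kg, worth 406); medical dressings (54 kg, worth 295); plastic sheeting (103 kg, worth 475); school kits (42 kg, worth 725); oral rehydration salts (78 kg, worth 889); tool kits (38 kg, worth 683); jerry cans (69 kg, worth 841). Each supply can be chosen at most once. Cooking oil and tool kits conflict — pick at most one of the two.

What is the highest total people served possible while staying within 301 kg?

4029

Taking water purification tabs + school kits + oral rehydration salts + tool kits + jerry cans: 284 kg used, 4029 in people served.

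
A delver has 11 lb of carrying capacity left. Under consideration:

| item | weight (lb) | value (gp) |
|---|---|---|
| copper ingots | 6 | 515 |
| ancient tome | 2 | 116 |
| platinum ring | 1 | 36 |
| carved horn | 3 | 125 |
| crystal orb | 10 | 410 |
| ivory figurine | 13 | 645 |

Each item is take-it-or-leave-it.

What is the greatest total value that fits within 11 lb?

756

By value per lb: copper ingots 85.83, ancient tome 58.00, ivory figurine 49.62 lead.
Taking copper ingots + ancient tome + carved horn: 11 lb used, 756 in value.
An exhaustive check of the 64 subsets confirms 756.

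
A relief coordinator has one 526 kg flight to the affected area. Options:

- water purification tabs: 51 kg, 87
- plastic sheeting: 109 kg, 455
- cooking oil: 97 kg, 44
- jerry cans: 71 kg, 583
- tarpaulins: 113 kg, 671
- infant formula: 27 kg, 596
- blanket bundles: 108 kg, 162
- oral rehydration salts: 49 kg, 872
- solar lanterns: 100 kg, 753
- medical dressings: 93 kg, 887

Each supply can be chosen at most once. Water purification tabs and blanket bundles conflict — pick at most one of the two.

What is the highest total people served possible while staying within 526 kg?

Water purification tabs + jerry cans + tarpaulins + infant formula + oral rehydration salts + solar lanterns + medical dressings uses 504 of the 526 kg and totals 4449.
Runner-up jerry cans + tarpaulins + infant formula + oral rehydration salts + solar lanterns + medical dressings tops out at 4362.

4449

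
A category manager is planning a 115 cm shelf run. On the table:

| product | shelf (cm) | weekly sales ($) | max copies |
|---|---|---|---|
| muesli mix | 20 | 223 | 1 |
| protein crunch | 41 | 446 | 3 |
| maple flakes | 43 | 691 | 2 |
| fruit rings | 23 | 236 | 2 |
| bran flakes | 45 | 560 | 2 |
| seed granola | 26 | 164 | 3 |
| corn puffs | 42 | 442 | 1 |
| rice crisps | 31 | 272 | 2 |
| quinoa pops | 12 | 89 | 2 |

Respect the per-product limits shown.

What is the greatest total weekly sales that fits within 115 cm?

Density check — maple flakes 16.07, bran flakes 12.44, muesli mix 11.15, protein crunch 10.88 are the best per cm.
The ratio heuristic lands on muesli mix + 2×maple flakes (1605) but leaves 9 cm idle.
The 20 cm tied up in muesli mix is better spent on fruit rings — total rises to 1618 (109 cm).

1618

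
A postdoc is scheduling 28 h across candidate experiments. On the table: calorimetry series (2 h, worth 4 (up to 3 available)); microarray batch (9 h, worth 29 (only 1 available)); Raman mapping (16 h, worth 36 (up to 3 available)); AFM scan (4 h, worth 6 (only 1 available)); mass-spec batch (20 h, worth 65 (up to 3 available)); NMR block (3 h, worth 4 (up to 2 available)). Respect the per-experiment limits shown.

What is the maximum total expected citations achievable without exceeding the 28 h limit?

Greedy by ratio would take 3×calorimetry series + mass-spec batch: 26 h used, total 77.
The 2 h tied up in calorimetry series is better spent on AFM scan — total rises to 79 (28 h).
Every other selection either busts 28 h or exceeds an availability limit or fails to beat 79.

79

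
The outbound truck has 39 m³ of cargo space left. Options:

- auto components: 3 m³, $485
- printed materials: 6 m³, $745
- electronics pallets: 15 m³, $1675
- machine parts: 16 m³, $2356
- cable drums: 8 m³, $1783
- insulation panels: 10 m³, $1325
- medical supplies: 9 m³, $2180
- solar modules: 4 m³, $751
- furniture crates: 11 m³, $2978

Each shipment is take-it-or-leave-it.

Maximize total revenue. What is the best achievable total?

Greedy by ratio would take auto components + cable drums + medical supplies + solar modules + furniture crates: 35 m³ used, total 8177.
Dropping auto components frees 3 m³; slotting in printed materials (6 m³) lifts the total to 8437 at 38 m³.
Every other selection either busts 39 m³ or fails to beat 8437.

8437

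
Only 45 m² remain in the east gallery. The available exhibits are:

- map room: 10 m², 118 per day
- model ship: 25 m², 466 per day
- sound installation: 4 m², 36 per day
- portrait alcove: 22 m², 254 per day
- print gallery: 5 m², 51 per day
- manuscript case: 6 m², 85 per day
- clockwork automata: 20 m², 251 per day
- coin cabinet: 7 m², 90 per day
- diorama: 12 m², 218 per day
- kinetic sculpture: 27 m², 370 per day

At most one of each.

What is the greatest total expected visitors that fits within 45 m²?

Filling by ratio: model ship + manuscript case + diorama for 769, with 2 m² left unused.
Dropping manuscript case frees 6 m²; slotting in coin cabinet (7 m²) lifts the total to 774 at 44 m².

774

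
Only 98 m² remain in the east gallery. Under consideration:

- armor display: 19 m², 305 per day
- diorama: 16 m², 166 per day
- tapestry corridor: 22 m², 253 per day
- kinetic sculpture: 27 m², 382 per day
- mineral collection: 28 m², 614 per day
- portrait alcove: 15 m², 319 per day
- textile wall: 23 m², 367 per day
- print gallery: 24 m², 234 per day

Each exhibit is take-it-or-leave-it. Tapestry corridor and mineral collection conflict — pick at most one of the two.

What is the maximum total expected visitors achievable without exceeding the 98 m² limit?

Ranking by ratio (expected visitors/m²): mineral collection 21.93, portrait alcove 21.27, armor display 16.05.
Filling by ratio: armor display + mineral collection + portrait alcove + textile wall for 1605, with 13 m² left unused.
Dropping armor display frees 19 m²; slotting in kinetic sculpture (27 m²) lifts the total to 1682 at 93 m².
Runner-up armor display + kinetic sculpture + mineral collection + textile wall tops out at 1668.

1682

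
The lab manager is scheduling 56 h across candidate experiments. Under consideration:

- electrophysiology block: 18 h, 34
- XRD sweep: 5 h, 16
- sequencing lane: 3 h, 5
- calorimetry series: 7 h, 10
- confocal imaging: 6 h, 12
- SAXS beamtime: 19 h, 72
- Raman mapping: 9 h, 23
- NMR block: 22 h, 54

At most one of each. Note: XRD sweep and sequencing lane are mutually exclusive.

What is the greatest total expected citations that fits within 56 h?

Density check — SAXS beamtime 3.79, XRD sweep 3.20, Raman mapping 2.56 are the best per h.
Taking XRD sweep + SAXS beamtime + Raman mapping + NMR block: 55 h used, 165 in expected citations.
Every other selection either busts 56 h or breaks a pairing rule or fails to beat 165.

165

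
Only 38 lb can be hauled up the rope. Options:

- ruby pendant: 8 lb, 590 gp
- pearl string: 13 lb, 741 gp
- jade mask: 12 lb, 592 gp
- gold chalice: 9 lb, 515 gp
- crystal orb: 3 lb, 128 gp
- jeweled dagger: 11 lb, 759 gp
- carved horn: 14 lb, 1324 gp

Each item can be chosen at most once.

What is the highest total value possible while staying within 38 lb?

2824

Ranking by ratio (value/lb): carved horn 94.57, ruby pendant 73.75, jeweled dagger 69.00.
Greedy by ratio would take ruby pendant + crystal orb + jeweled dagger + carved horn: 36 lb used, total 2801.
The 11 lb tied up in ruby pendant and crystal orb is better spent on pearl string — total rises to 2824 (38 lb).
The closest alternative, ruby pendant + crystal orb + jeweled dagger + carved horn, reaches only 2801.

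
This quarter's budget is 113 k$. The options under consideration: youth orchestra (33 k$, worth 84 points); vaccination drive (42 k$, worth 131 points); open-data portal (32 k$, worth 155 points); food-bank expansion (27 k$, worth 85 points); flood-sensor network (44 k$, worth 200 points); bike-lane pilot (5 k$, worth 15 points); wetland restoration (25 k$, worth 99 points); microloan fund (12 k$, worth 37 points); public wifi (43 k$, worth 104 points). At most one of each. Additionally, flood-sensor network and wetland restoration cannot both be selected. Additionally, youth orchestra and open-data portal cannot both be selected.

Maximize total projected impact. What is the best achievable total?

455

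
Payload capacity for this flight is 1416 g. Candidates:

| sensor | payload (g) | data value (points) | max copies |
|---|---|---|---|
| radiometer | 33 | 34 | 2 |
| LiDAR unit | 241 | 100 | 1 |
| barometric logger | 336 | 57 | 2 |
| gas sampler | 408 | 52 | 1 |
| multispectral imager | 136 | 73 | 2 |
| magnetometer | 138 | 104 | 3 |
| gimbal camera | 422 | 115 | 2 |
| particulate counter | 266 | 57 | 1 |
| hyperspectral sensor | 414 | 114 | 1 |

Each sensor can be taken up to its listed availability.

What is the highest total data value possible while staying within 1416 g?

Taking the top-ratio sensors first gives 2×radiometer + LiDAR unit + 2×multispectral imager + 3×magnetometer + hyperspectral sensor for 740 (1407 g).
Replace hyperspectral sensor with gimbal camera: the trade gains 1 net, giving 741 at 1415 g.
Every other selection either busts 1416 g or exceeds an availability limit or fails to beat 741.

741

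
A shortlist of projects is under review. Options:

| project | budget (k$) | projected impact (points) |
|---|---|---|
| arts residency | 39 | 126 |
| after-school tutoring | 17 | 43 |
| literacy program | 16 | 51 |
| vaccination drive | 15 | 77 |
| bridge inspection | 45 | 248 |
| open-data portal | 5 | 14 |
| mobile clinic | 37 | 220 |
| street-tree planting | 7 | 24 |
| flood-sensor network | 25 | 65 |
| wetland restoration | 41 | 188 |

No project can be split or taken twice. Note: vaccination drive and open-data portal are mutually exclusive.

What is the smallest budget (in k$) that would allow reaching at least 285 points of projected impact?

52

Need the lightest bundle worth ≥ 285.
Taking vaccination drive + mobile clinic gives 297 (≥ 285) for 52 k$.
Below 52 k$ the best achievable stays under 285.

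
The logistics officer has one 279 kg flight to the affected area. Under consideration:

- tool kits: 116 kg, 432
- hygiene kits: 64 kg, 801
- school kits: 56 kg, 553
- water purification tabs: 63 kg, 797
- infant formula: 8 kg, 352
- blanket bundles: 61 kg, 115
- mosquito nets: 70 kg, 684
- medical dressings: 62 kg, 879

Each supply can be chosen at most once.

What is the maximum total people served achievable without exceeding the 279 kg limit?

3513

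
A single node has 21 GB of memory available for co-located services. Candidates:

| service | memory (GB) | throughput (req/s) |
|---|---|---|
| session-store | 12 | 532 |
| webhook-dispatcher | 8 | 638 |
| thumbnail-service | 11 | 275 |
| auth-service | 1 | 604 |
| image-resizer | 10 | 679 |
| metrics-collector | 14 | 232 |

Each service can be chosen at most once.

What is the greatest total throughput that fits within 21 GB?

1921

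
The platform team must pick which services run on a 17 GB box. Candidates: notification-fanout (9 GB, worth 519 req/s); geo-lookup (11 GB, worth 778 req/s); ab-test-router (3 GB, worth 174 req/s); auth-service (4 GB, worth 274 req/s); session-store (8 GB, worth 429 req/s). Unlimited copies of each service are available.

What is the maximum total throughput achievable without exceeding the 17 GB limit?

1126

The ratio heuristic lands on geo-lookup + auth-service (1052) but leaves 2 GB idle.
Dropping auth-service frees 4 GB; slotting in 2×ab-test-router (6 GB) lifts the total to 1126 at 17 GB.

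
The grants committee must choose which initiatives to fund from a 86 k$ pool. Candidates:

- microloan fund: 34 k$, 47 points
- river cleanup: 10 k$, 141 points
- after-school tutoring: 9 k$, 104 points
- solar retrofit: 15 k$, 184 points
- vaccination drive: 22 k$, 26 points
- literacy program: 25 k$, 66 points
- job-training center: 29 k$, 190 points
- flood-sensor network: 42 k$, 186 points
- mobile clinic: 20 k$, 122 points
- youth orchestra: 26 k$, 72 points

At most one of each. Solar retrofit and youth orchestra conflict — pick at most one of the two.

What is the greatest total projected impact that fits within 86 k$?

Ranking by ratio (projected impact/k$): river cleanup 14.10, solar retrofit 12.27, after-school tutoring 11.56.
The ratio ordering already packs tightly: river cleanup + after-school tutoring + solar retrofit + job-training center + mobile clinic, 83 k$, 741.
Every other selection either busts 86 k$ or breaks a pairing rule or fails to beat 741.

741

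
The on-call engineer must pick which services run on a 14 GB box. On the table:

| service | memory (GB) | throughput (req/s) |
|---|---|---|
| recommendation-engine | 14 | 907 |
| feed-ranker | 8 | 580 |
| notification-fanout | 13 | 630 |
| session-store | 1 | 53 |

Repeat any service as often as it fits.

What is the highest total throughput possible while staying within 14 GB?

907

Taking the top-ratio services first gives feed-ranker + 6×session-store for 898 (14 GB).
Replace feed-ranker and 6×session-store with recommendation-engine: the trade gains 9 net, giving 907 at 14 GB.
Every other selection either busts 14 GB or fails to beat 907.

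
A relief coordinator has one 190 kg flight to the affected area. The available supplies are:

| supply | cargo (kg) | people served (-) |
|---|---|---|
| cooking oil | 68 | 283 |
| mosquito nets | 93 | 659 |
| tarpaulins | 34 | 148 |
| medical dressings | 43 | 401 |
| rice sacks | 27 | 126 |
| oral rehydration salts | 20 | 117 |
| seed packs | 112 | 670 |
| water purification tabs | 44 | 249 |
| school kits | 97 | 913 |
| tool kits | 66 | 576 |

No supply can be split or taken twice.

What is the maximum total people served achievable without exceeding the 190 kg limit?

1615

A density-first pass picks medical dressings + rice sacks + oral rehydration salts + school kits — 1557 at 187 kg.
Replace medical dressings and oral rehydration salts with tool kits: the trade gains 58 net, giving 1615 at 190 kg.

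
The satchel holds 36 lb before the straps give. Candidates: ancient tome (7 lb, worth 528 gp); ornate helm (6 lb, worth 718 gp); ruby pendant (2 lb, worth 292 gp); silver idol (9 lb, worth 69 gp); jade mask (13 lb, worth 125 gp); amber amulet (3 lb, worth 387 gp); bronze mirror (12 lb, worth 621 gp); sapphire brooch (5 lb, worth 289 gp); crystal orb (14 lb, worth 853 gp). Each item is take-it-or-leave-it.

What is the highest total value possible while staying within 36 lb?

2835

Density check — ruby pendant 146.00, amber amulet 129.00, ornate helm 119.67 are the best per lb.
Filling by ratio: ancient tome + ornate helm + ruby pendant + amber amulet + crystal orb for 2778, with 4 lb left unused.
Replace crystal orb with bronze mirror + sapphire brooch: the trade gains 57 net, giving 2835 at 35 lb.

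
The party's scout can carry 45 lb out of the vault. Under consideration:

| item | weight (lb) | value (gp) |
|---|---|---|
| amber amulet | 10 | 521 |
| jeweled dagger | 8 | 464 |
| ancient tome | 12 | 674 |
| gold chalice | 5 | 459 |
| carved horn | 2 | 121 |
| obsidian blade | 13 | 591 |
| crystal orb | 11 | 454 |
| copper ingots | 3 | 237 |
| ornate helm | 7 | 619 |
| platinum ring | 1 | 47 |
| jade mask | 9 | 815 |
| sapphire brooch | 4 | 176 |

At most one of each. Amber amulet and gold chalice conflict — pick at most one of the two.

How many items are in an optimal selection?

7

Best achievable value is 3315.
One optimal bundle: jeweled dagger + ancient tome + gold chalice + copper ingots + ornate helm + platinum ring + jade mask (45 lb).
Any selection reaching 3315 contains exactly 7 items.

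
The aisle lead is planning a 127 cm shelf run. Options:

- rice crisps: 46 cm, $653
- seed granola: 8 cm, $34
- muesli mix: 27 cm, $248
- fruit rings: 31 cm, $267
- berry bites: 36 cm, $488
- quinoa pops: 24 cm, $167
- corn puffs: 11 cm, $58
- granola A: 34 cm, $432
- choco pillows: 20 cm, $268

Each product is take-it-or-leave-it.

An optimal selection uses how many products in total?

4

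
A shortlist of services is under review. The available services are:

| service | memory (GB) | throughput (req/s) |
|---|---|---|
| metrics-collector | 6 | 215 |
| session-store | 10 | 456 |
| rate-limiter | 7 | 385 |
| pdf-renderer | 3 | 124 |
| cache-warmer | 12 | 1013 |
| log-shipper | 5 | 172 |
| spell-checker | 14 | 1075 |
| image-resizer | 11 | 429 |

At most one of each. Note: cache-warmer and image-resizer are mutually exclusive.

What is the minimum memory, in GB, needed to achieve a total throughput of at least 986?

Minimise GB subject to total throughput ≥ 986.
cache-warmer reaches 1013 using 12 GB.
Any bundle with less than 12 GB falls short of 986.

12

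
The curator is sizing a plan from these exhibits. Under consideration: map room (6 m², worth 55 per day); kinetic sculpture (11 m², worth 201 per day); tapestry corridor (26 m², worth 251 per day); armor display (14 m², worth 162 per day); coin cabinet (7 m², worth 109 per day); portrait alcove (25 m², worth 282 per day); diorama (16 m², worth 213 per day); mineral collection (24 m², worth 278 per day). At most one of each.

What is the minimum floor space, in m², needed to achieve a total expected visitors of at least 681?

48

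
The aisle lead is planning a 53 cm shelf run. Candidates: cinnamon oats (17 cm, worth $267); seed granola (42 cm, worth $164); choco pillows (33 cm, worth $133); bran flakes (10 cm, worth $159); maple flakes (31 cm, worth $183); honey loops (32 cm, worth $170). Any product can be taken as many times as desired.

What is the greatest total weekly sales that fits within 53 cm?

801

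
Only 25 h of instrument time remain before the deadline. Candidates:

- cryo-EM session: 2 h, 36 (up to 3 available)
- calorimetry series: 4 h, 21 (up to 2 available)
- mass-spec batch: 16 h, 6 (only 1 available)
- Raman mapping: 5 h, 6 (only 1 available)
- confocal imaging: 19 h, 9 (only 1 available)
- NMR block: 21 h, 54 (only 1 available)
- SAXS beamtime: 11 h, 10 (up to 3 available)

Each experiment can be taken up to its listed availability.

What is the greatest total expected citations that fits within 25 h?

160

A density-first pass picks 3×cryo-EM session + 2×calorimetry series + Raman mapping — 156 at 19 h.
Dropping Raman mapping frees 5 h; slotting in SAXS beamtime (11 h) lifts the total to 160 at 25 h.
Nothing else within 25 h beats 160.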